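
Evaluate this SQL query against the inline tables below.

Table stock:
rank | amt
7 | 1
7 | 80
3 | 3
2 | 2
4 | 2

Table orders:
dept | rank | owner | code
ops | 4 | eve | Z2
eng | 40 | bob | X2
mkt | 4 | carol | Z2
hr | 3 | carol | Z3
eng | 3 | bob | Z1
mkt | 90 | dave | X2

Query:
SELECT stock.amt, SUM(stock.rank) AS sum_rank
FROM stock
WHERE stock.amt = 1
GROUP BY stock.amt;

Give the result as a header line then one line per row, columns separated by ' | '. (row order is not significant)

After WHERE (1 rows):
stock.rank | stock.amt
7 | 1
After GROUP BY (1 rows):
stock.amt | sum_rank
1 | 7

== RESULT ==
stock.amt | sum_rank
1 | 7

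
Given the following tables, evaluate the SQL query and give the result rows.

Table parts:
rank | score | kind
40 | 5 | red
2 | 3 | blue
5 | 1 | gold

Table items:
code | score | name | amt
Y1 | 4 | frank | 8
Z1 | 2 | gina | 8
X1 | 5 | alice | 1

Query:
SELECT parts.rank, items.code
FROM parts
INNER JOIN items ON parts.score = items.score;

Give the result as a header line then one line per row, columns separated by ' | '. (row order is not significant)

== RESULT ==
parts.rank | items.code
40 | X1

Derivation:
After JOIN items (1 rows):
parts.rank | parts.score | parts.kind | items.code | items.score | items.name | items.amt
40 | 5 | red | X1 | 5 | alice | 1
After SELECT (1 rows):
parts.rank | items.code
40 | X1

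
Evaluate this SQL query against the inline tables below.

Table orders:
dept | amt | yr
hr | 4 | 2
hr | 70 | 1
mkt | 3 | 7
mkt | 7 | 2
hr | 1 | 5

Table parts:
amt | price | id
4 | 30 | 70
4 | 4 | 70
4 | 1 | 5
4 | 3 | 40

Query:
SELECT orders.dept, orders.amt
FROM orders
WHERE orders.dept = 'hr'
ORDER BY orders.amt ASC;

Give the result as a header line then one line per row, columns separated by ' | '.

After WHERE (3 rows):
orders.dept | orders.amt | orders.yr
hr | 4 | 2
hr | 70 | 1
hr | 1 | 5
After SELECT (3 rows):
orders.dept | orders.amt
hr | 4
hr | 70
hr | 1
After ORDER BY (3 rows):
orders.dept | orders.amt
hr | 1
hr | 4
hr | 70

== RESULT ==
orders.dept | orders.amt
hr | 1
hr | 4
hr | 70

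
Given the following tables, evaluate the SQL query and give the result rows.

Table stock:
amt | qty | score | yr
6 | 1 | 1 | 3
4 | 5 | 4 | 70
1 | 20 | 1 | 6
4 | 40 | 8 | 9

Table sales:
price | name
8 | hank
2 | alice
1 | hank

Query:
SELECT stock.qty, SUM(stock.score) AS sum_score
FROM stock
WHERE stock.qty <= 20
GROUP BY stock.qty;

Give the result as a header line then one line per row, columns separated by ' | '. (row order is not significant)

After WHERE (3 rows):
stock.amt | stock.qty | stock.score | stock.yr
6 | 1 | 1 | 3
4 | 5 | 4 | 70
1 | 20 | 1 | 6
After GROUP BY (3 rows):
stock.qty | sum_score
1 | 1
5 | 4
20 | 1

== RESULT ==
stock.qty | sum_score
1 | 1
5 | 4
20 | 1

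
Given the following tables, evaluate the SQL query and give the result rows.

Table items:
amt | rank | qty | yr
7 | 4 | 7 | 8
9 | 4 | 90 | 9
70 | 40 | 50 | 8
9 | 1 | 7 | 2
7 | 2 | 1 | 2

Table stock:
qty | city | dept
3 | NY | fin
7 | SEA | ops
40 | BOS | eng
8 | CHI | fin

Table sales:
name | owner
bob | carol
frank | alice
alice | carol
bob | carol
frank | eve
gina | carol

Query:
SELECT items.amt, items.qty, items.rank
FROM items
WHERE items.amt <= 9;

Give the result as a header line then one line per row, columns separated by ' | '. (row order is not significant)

== RESULT ==
items.amt | items.qty | items.rank
7 | 7 | 4
9 | 90 | 4
9 | 7 | 1
7 | 1 | 2

Derivation:
After WHERE (4 rows):
items.amt | items.rank | items.qty | items.yr
7 | 4 | 7 | 8
9 | 4 | 90 | 9
9 | 1 | 7 | 2
7 | 2 | 1 | 2
After SELECT (4 rows):
items.amt | items.qty | items.rank
7 | 7 | 4
9 | 90 | 4
9 | 7 | 1
7 | 1 | 2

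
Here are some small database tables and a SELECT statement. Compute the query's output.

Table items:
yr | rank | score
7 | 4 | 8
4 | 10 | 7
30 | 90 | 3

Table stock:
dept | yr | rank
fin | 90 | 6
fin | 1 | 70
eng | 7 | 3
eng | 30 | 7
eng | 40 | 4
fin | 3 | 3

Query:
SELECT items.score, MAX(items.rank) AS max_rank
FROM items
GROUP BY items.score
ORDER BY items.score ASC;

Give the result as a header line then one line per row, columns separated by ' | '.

After GROUP BY (3 rows):
items.score | max_rank
8 | 4
7 | 10
3 | 90
After ORDER BY (3 rows):
items.score | max_rank
3 | 90
7 | 10
8 | 4

== RESULT ==
items.score | max_rank
3 | 90
7 | 10
8 | 4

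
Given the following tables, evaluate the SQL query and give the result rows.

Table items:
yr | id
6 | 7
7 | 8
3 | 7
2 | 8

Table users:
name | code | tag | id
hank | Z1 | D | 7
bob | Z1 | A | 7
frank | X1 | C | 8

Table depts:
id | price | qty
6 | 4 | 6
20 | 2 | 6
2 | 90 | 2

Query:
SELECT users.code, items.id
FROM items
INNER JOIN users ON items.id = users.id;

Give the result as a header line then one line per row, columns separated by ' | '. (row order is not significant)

After JOIN users (6 rows):
items.yr | items.id | users.name | users.code | users.tag | users.id
6 | 7 | hank | Z1 | D | 7
6 | 7 | bob | Z1 | A | 7
7 | 8 | frank | X1 | C | 8
3 | 7 | hank | Z1 | D | 7
3 | 7 | bob | Z1 | A | 7
2 | 8 | frank | X1 | C | 8
After SELECT (6 rows):
users.code | items.id
Z1 | 7
Z1 | 7
X1 | 8
Z1 | 7
Z1 | 7
X1 | 8

== RESULT ==
users.code | items.id
Z1 | 7
Z1 | 7
X1 | 8
Z1 | 7
Z1 | 7
X1 | 8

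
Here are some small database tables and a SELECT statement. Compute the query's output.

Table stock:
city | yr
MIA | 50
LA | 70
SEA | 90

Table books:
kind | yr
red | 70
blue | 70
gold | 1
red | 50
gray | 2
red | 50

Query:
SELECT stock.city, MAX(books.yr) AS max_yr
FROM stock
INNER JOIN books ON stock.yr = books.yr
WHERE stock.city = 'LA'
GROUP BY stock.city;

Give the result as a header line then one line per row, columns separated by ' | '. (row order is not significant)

After JOIN books (4 rows):
stock.city | stock.yr | books.kind | books.yr
MIA | 50 | red | 50
MIA | 50 | red | 50
LA | 70 | red | 70
LA | 70 | blue | 70
After WHERE (2 rows):
stock.city | stock.yr | books.kind | books.yr
LA | 70 | red | 70
LA | 70 | blue | 70
After GROUP BY (1 rows):
stock.city | max_yr
LA | 70

== RESULT ==
stock.city | max_yr
LA | 70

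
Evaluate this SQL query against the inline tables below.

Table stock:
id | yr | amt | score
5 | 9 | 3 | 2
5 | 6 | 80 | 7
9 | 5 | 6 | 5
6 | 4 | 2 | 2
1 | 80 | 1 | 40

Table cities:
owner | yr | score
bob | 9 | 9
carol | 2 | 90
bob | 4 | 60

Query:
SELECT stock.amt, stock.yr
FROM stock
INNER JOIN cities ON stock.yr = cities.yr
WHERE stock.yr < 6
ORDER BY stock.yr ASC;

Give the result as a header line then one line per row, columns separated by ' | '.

After JOIN cities (2 rows):
stock.id | stock.yr | stock.amt | stock.score | cities.owner | cities.yr | cities.score
5 | 9 | 3 | 2 | bob | 9 | 9
6 | 4 | 2 | 2 | bob | 4 | 60
After WHERE (1 rows):
stock.id | stock.yr | stock.amt | stock.score | cities.owner | cities.yr | cities.score
6 | 4 | 2 | 2 | bob | 4 | 60
After SELECT (1 rows):
stock.amt | stock.yr
2 | 4
After ORDER BY (1 rows):
stock.amt | stock.yr
2 | 4

== RESULT ==
stock.amt | stock.yr
2 | 4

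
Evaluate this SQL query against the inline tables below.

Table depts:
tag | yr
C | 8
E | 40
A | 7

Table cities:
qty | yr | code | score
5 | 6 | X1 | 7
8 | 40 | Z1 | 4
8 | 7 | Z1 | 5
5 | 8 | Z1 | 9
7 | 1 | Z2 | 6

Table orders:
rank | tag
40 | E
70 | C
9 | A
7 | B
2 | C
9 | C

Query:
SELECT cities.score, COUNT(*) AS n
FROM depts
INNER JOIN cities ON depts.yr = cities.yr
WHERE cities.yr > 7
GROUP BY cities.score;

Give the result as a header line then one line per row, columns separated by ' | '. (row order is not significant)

== RESULT ==
cities.score | n
9 | 1
4 | 1

Derivation:
After JOIN cities (3 rows):
depts.tag | depts.yr | cities.qty | cities.yr | cities.code | cities.score
C | 8 | 5 | 8 | Z1 | 9
E | 40 | 8 | 40 | Z1 | 4
A | 7 | 8 | 7 | Z1 | 5
After WHERE (2 rows):
depts.tag | depts.yr | cities.qty | cities.yr | cities.code | cities.score
C | 8 | 5 | 8 | Z1 | 9
E | 40 | 8 | 40 | Z1 | 4
After GROUP BY (2 rows):
cities.score | n
9 | 1
4 | 1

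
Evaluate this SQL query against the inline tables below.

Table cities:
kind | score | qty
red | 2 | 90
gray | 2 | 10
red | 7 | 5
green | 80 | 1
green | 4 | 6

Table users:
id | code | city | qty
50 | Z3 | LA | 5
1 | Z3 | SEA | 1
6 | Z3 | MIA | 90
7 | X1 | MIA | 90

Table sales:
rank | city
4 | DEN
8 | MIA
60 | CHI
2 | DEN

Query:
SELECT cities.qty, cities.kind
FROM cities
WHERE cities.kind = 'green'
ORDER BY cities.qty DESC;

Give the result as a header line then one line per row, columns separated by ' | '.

== RESULT ==
cities.qty | cities.kind
6 | green
1 | green

Derivation:
After WHERE (2 rows):
cities.kind | cities.score | cities.qty
green | 80 | 1
green | 4 | 6
After SELECT (2 rows):
cities.qty | cities.kind
1 | green
6 | green
After ORDER BY (2 rows):
cities.qty | cities.kind
6 | green
1 | green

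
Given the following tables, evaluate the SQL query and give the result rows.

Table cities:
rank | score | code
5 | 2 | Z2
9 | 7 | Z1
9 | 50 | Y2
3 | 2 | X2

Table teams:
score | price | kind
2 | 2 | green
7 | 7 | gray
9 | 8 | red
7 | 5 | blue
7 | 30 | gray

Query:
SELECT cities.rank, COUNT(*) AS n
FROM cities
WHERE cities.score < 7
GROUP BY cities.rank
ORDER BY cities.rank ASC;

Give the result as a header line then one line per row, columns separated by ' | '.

== RESULT ==
cities.rank | n
3 | 1
5 | 1

Derivation:
After WHERE (2 rows):
cities.rank | cities.score | cities.code
5 | 2 | Z2
3 | 2 | X2
After GROUP BY (2 rows):
cities.rank | n
5 | 1
3 | 1
After ORDER BY (2 rows):
cities.rank | n
3 | 1
5 | 1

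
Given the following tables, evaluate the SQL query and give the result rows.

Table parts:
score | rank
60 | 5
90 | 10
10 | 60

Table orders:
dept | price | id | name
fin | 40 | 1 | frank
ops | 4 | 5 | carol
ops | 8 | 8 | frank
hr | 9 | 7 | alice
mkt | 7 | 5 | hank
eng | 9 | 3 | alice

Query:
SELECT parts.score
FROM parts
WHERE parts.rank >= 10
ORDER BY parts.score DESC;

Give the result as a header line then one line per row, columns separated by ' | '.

== RESULT ==
parts.score
90
10

Derivation:
After WHERE (2 rows):
parts.score | parts.rank
90 | 10
10 | 60
After SELECT (2 rows):
parts.score
90
10
After ORDER BY (2 rows):
parts.score
90
10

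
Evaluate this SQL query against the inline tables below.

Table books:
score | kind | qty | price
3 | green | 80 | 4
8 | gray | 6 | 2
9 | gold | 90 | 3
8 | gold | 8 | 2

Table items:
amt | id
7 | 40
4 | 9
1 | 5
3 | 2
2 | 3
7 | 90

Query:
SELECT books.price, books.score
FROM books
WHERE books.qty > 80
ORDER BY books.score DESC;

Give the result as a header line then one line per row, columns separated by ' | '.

After WHERE (1 rows):
books.score | books.kind | books.qty | books.price
9 | gold | 90 | 3
After SELECT (1 rows):
books.price | books.score
3 | 9
After ORDER BY (1 rows):
books.price | books.score
3 | 9

== RESULT ==
books.price | books.score
3 | 9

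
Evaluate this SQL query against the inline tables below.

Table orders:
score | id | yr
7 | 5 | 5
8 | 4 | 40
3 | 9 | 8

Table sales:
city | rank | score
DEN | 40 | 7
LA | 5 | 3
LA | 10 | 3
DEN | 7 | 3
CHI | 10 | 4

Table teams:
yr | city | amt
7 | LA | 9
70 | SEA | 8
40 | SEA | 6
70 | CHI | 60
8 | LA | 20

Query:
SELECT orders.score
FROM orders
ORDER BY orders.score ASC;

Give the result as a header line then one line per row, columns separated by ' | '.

== RESULT ==
orders.score
3
7
8

Derivation:
After SELECT (3 rows):
orders.score
7
8
3
After ORDER BY (3 rows):
orders.score
3
7
8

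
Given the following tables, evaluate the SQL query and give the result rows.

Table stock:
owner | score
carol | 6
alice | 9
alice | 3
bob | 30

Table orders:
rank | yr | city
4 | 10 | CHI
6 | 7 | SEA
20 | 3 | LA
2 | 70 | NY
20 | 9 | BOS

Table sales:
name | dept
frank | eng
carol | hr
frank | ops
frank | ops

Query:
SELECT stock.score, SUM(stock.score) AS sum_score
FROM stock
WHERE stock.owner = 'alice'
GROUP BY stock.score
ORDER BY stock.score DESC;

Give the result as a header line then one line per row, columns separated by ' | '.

After WHERE (2 rows):
stock.owner | stock.score
alice | 9
alice | 3
After GROUP BY (2 rows):
stock.score | sum_score
9 | 9
3 | 3
After ORDER BY (2 rows):
stock.score | sum_score
9 | 9
3 | 3

== RESULT ==
stock.score | sum_score
9 | 9
3 | 3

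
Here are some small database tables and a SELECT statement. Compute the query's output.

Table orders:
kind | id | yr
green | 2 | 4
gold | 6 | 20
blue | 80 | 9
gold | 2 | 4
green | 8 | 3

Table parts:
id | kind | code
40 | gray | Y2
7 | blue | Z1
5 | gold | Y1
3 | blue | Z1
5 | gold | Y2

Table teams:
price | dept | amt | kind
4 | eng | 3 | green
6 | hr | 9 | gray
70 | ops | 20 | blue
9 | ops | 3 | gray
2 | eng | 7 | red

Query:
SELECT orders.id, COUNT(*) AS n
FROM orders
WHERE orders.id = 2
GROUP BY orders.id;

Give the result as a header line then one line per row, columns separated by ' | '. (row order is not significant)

== RESULT ==
orders.id | n
2 | 2

Derivation:
After WHERE (2 rows):
orders.kind | orders.id | orders.yr
green | 2 | 4
gold | 2 | 4
After GROUP BY (1 rows):
orders.id | n
2 | 2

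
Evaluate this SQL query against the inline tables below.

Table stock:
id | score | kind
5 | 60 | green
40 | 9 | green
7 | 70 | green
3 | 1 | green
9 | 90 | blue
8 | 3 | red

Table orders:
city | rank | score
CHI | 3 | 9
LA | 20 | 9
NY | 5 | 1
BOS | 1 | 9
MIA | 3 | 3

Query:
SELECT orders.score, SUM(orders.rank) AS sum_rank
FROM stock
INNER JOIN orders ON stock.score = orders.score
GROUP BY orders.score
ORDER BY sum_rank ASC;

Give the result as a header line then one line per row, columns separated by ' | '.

After JOIN orders (5 rows):
stock.id | stock.score | stock.kind | orders.city | orders.rank | orders.score
40 | 9 | green | CHI | 3 | 9
40 | 9 | green | LA | 20 | 9
40 | 9 | green | BOS | 1 | 9
3 | 1 | green | NY | 5 | 1
8 | 3 | red | MIA | 3 | 3
After GROUP BY (3 rows):
orders.score | sum_rank
9 | 24
1 | 5
3 | 3
After ORDER BY (3 rows):
orders.score | sum_rank
3 | 3
1 | 5
9 | 24

== RESULT ==
orders.score | sum_rank
3 | 3
1 | 5
9 | 24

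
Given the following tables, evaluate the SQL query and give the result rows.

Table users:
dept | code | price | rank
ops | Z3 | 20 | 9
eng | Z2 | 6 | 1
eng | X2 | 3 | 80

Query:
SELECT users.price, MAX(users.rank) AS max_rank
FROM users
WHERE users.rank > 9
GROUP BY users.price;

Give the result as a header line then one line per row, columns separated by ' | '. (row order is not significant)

After WHERE (1 rows):
users.dept | users.code | users.price | users.rank
eng | X2 | 3 | 80
After GROUP BY (1 rows):
users.price | max_rank
3 | 80

== RESULT ==
users.price | max_rank
3 | 80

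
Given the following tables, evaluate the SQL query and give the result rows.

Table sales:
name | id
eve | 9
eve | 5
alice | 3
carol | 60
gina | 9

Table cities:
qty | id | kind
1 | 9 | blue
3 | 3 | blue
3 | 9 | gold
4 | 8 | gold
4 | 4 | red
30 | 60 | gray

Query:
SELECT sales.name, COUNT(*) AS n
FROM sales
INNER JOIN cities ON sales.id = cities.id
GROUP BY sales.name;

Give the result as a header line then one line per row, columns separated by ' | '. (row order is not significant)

After JOIN cities (6 rows):
sales.name | sales.id | cities.qty | cities.id | cities.kind
eve | 9 | 1 | 9 | blue
eve | 9 | 3 | 9 | gold
alice | 3 | 3 | 3 | blue
carol | 60 | 30 | 60 | gray
gina | 9 | 1 | 9 | blue
gina | 9 | 3 | 9 | gold
After GROUP BY (4 rows):
sales.name | n
eve | 2
alice | 1
carol | 1
gina | 2

== RESULT ==
sales.name | n
eve | 2
alice | 1
carol | 1
gina | 2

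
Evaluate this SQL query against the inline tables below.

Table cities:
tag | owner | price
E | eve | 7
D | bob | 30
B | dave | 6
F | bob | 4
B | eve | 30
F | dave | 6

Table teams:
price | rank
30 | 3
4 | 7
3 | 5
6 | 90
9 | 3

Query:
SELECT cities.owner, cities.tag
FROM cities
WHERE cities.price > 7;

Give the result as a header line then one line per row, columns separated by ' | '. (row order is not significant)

After WHERE (2 rows):
cities.tag | cities.owner | cities.price
D | bob | 30
B | eve | 30
After SELECT (2 rows):
cities.owner | cities.tag
bob | D
eve | B

== RESULT ==
cities.owner | cities.tag
bob | D
eve | B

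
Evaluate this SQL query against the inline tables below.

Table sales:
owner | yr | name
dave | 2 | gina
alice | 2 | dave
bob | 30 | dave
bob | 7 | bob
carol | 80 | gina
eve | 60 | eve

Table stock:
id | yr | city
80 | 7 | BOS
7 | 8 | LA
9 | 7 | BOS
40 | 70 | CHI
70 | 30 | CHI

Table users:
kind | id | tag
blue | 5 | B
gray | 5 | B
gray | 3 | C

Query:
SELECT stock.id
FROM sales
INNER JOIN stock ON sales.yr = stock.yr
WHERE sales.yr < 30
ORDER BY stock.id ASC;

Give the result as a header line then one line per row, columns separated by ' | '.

== RESULT ==
stock.id
9
80

Derivation:
After JOIN stock (3 rows):
sales.owner | sales.yr | sales.name | stock.id | stock.yr | stock.city
bob | 30 | dave | 70 | 30 | CHI
bob | 7 | bob | 80 | 7 | BOS
bob | 7 | bob | 9 | 7 | BOS
After WHERE (2 rows):
sales.owner | sales.yr | sales.name | stock.id | stock.yr | stock.city
bob | 7 | bob | 80 | 7 | BOS
bob | 7 | bob | 9 | 7 | BOS
After SELECT (2 rows):
stock.id
80
9
After ORDER BY (2 rows):
stock.id
9
80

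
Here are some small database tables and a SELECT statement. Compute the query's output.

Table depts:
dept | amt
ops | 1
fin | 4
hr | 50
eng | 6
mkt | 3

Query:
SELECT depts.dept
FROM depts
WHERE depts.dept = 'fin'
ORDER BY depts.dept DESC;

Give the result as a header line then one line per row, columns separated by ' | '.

== RESULT ==
depts.dept
fin

Derivation:
After WHERE (1 rows):
depts.dept | depts.amt
fin | 4
After SELECT (1 rows):
depts.dept
fin
After ORDER BY (1 rows):
depts.dept
fin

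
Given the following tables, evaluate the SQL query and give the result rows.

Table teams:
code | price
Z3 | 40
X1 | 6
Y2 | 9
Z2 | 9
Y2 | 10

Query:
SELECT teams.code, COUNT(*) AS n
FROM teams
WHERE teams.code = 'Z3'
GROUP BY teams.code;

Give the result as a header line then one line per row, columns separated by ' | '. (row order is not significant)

== RESULT ==
teams.code | n
Z3 | 1

Derivation:
After WHERE (1 rows):
teams.code | teams.price
Z3 | 40
After GROUP BY (1 rows):
teams.code | n
Z3 | 1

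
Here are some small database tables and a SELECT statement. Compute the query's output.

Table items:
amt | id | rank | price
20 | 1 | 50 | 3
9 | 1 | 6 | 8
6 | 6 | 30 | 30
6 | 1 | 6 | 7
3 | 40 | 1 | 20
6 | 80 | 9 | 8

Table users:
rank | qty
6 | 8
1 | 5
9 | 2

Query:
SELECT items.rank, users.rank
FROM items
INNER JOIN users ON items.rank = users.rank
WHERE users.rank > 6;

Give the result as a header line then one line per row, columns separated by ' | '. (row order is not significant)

After JOIN users (4 rows):
items.amt | items.id | items.rank | items.price | users.rank | users.qty
9 | 1 | 6 | 8 | 6 | 8
6 | 1 | 6 | 7 | 6 | 8
3 | 40 | 1 | 20 | 1 | 5
6 | 80 | 9 | 8 | 9 | 2
After WHERE (1 rows):
items.amt | items.id | items.rank | items.price | users.rank | users.qty
6 | 80 | 9 | 8 | 9 | 2
After SELECT (1 rows):
items.rank | users.rank
9 | 9

== RESULT ==
items.rank | users.rank
9 | 9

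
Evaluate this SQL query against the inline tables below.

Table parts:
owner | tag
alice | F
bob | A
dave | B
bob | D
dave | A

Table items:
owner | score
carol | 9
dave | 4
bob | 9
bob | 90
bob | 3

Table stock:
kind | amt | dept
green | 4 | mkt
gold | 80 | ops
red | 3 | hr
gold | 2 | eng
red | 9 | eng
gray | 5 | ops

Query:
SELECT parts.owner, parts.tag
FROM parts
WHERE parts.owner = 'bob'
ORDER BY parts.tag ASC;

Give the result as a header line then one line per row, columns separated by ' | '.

== RESULT ==
parts.owner | parts.tag
bob | A
bob | D

Derivation:
After WHERE (2 rows):
parts.owner | parts.tag
bob | A
bob | D
After SELECT (2 rows):
parts.owner | parts.tag
bob | A
bob | D
After ORDER BY (2 rows):
parts.owner | parts.tag
bob | A
bob | D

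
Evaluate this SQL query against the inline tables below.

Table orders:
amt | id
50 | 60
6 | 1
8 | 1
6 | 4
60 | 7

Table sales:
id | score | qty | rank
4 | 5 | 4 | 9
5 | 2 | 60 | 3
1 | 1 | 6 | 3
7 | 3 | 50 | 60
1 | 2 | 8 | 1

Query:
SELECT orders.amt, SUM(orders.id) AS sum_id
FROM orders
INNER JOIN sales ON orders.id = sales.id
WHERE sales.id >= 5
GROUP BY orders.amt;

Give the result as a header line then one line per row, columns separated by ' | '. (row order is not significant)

After JOIN sales (6 rows):
orders.amt | orders.id | sales.id | sales.score | sales.qty | sales.rank
6 | 1 | 1 | 1 | 6 | 3
6 | 1 | 1 | 2 | 8 | 1
8 | 1 | 1 | 1 | 6 | 3
8 | 1 | 1 | 2 | 8 | 1
6 | 4 | 4 | 5 | 4 | 9
60 | 7 | 7 | 3 | 50 | 60
After WHERE (1 rows):
orders.amt | orders.id | sales.id | sales.score | sales.qty | sales.rank
60 | 7 | 7 | 3 | 50 | 60
After GROUP BY (1 rows):
orders.amt | sum_id
60 | 7

== RESULT ==
orders.amt | sum_id
60 | 7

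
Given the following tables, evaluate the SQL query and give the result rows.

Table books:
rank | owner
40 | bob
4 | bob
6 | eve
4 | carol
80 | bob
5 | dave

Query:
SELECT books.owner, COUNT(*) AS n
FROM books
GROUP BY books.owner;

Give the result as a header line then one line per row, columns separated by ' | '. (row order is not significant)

After GROUP BY (4 rows):
books.owner | n
bob | 3
eve | 1
carol | 1
dave | 1

== RESULT ==
books.owner | n
bob | 3
eve | 1
carol | 1
dave | 1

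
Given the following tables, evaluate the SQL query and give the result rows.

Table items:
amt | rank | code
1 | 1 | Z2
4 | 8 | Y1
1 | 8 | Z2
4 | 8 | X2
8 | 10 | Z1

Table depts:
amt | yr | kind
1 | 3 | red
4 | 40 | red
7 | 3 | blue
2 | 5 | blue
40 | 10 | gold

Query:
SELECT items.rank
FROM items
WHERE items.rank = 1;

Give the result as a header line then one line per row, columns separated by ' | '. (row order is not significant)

After WHERE (1 rows):
items.amt | items.rank | items.code
1 | 1 | Z2
After SELECT (1 rows):
items.rank
1

== RESULT ==
items.rank
1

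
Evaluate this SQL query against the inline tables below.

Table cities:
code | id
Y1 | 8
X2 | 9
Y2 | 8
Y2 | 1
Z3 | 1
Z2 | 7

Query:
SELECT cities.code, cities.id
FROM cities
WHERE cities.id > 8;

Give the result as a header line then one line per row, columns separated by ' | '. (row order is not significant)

== RESULT ==
cities.code | cities.id
X2 | 9

Derivation:
After WHERE (1 rows):
cities.code | cities.id
X2 | 9
After SELECT (1 rows):
cities.code | cities.id
X2 | 9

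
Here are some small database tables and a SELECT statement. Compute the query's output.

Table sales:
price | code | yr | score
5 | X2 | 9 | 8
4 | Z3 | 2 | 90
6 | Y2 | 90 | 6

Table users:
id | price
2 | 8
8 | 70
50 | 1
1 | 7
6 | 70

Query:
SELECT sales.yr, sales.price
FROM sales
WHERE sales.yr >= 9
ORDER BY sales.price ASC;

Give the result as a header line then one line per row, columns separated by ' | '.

After WHERE (2 rows):
sales.price | sales.code | sales.yr | sales.score
5 | X2 | 9 | 8
6 | Y2 | 90 | 6
After SELECT (2 rows):
sales.yr | sales.price
9 | 5
90 | 6
After ORDER BY (2 rows):
sales.yr | sales.price
9 | 5
90 | 6

== RESULT ==
sales.yr | sales.price
9 | 5
90 | 6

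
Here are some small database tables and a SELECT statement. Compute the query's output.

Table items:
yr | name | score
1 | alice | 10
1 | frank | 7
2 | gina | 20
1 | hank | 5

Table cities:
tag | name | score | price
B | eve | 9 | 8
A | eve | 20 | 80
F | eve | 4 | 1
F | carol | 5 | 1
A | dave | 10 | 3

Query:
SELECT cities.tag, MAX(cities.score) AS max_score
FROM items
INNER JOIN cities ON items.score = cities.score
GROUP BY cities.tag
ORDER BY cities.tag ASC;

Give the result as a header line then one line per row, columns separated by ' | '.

After JOIN cities (3 rows):
items.yr | items.name | items.score | cities.tag | cities.name | cities.score | cities.price
1 | alice | 10 | A | dave | 10 | 3
2 | gina | 20 | A | eve | 20 | 80
1 | hank | 5 | F | carol | 5 | 1
After GROUP BY (2 rows):
cities.tag | max_score
A | 20
F | 5
After ORDER BY (2 rows):
cities.tag | max_score
A | 20
F | 5

== RESULT ==
cities.tag | max_score
A | 20
F | 5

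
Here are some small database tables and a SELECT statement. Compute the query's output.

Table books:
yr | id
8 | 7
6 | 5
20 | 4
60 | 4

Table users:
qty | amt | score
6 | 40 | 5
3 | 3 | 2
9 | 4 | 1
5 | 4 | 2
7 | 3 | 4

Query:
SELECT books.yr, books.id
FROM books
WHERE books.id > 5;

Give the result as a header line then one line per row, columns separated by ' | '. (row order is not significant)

== RESULT ==
books.yr | books.id
8 | 7

Derivation:
After WHERE (1 rows):
books.yr | books.id
8 | 7
After SELECT (1 rows):
books.yr | books.id
8 | 7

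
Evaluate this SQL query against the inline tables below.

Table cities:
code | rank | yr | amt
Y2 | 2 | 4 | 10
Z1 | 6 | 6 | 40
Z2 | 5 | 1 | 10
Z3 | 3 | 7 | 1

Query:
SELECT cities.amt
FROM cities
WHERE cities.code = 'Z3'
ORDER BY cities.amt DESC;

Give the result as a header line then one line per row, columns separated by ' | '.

== RESULT ==
cities.amt
1

Derivation:
After WHERE (1 rows):
cities.code | cities.rank | cities.yr | cities.amt
Z3 | 3 | 7 | 1
After SELECT (1 rows):
cities.amt
1
After ORDER BY (1 rows):
cities.amt
1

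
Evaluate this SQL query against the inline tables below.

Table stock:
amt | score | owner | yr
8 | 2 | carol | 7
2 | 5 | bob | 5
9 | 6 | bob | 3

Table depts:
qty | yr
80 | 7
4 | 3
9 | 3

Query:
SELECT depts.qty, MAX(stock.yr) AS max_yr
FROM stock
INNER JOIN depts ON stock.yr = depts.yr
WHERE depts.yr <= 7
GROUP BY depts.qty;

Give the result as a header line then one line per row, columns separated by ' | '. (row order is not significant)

After JOIN depts (3 rows):
stock.amt | stock.score | stock.owner | stock.yr | depts.qty | depts.yr
8 | 2 | carol | 7 | 80 | 7
9 | 6 | bob | 3 | 4 | 3
9 | 6 | bob | 3 | 9 | 3
After WHERE (3 rows):
stock.amt | stock.score | stock.owner | stock.yr | depts.qty | depts.yr
8 | 2 | carol | 7 | 80 | 7
9 | 6 | bob | 3 | 4 | 3
9 | 6 | bob | 3 | 9 | 3
After GROUP BY (3 rows):
depts.qty | max_yr
80 | 7
4 | 3
9 | 3

== RESULT ==
depts.qty | max_yr
80 | 7
4 | 3
9 | 3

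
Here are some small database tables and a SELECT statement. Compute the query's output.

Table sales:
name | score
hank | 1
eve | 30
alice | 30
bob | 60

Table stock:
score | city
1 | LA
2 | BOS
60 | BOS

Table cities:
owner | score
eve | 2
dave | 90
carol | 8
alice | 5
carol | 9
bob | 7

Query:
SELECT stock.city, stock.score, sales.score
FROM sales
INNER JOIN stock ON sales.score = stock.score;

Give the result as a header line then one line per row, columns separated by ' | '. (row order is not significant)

After JOIN stock (2 rows):
sales.name | sales.score | stock.score | stock.city
hank | 1 | 1 | LA
bob | 60 | 60 | BOS
After SELECT (2 rows):
stock.city | stock.score | sales.score
LA | 1 | 1
BOS | 60 | 60

== RESULT ==
stock.city | stock.score | sales.score
LA | 1 | 1
BOS | 60 | 60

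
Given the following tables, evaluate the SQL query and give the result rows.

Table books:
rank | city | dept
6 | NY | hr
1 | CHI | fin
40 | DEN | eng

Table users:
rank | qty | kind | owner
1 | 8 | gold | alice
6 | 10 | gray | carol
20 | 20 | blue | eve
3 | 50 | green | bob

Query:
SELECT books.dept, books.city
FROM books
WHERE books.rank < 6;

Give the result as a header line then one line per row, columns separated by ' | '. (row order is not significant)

After WHERE (1 rows):
books.rank | books.city | books.dept
1 | CHI | fin
After SELECT (1 rows):
books.dept | books.city
fin | CHI

== RESULT ==
books.dept | books.city
fin | CHI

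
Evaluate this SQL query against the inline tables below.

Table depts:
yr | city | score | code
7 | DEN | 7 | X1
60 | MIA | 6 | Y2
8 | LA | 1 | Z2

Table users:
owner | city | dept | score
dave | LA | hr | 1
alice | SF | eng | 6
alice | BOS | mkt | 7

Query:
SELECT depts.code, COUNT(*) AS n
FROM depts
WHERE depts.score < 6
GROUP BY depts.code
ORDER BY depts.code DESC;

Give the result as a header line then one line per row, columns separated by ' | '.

== RESULT ==
depts.code | n
Z2 | 1

Derivation:
After WHERE (1 rows):
depts.yr | depts.city | depts.score | depts.code
8 | LA | 1 | Z2
After GROUP BY (1 rows):
depts.code | n
Z2 | 1
After ORDER BY (1 rows):
depts.code | n
Z2 | 1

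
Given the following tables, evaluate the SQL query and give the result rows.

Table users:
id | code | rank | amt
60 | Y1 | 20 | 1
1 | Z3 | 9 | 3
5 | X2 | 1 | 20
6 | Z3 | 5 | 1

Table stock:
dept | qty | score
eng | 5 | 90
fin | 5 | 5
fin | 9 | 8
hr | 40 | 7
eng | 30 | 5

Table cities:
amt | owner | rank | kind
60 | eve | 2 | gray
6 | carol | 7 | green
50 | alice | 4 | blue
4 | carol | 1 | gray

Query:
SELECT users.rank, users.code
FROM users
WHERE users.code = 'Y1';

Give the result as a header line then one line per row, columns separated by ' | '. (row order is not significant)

After WHERE (1 rows):
users.id | users.code | users.rank | users.amt
60 | Y1 | 20 | 1
After SELECT (1 rows):
users.rank | users.code
20 | Y1

== RESULT ==
users.rank | users.code
20 | Y1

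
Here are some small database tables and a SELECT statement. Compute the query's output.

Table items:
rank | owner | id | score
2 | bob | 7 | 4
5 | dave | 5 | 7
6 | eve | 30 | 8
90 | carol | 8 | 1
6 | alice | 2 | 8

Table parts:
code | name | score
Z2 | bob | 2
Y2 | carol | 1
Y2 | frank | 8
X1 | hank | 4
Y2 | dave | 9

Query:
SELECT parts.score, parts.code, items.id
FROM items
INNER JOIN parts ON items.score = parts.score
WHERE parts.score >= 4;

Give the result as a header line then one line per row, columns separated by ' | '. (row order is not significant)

After JOIN parts (4 rows):
items.rank | items.owner | items.id | items.score | parts.code | parts.name | parts.score
2 | bob | 7 | 4 | X1 | hank | 4
6 | eve | 30 | 8 | Y2 | frank | 8
90 | carol | 8 | 1 | Y2 | carol | 1
6 | alice | 2 | 8 | Y2 | frank | 8
After WHERE (3 rows):
items.rank | items.owner | items.id | items.score | parts.code | parts.name | parts.score
2 | bob | 7 | 4 | X1 | hank | 4
6 | eve | 30 | 8 | Y2 | frank | 8
6 | alice | 2 | 8 | Y2 | frank | 8
After SELECT (3 rows):
parts.score | parts.code | items.id
4 | X1 | 7
8 | Y2 | 30
8 | Y2 | 2

== RESULT ==
parts.score | parts.code | items.id
4 | X1 | 7
8 | Y2 | 30
8 | Y2 | 2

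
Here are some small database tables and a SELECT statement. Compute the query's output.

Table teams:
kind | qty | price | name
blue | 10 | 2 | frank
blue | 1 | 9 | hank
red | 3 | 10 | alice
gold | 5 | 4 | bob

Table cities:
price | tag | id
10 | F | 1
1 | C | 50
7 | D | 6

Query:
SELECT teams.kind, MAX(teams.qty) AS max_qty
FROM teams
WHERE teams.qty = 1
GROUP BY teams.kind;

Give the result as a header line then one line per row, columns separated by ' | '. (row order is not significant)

After WHERE (1 rows):
teams.kind | teams.qty | teams.price | teams.name
blue | 1 | 9 | hank
After GROUP BY (1 rows):
teams.kind | max_qty
blue | 1

== RESULT ==
teams.kind | max_qty
blue | 1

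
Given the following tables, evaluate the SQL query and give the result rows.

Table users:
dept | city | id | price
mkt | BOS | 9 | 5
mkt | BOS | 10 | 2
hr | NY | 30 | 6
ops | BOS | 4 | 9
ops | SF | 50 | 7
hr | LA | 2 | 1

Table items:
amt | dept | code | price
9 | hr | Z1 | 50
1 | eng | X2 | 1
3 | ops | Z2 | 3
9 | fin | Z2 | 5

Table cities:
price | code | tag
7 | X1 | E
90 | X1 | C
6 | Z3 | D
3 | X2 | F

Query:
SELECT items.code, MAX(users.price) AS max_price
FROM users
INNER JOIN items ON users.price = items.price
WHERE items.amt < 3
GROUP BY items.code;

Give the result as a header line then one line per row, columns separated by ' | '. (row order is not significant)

After JOIN items (2 rows):
users.dept | users.city | users.id | users.price | items.amt | items.dept | items.code | items.price
mkt | BOS | 9 | 5 | 9 | fin | Z2 | 5
hr | LA | 2 | 1 | 1 | eng | X2 | 1
After WHERE (1 rows):
users.dept | users.city | users.id | users.price | items.amt | items.dept | items.code | items.price
hr | LA | 2 | 1 | 1 | eng | X2 | 1
After GROUP BY (1 rows):
items.code | max_price
X2 | 1

== RESULT ==
items.code | max_price
X2 | 1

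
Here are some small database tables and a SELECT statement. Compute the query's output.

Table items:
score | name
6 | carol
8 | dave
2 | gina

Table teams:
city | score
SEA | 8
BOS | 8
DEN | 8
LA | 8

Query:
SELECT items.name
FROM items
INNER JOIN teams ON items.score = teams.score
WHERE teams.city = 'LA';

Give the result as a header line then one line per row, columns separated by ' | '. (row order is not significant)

== RESULT ==
items.name
dave

Derivation:
After JOIN teams (4 rows):
items.score | items.name | teams.city | teams.score
8 | dave | SEA | 8
8 | dave | BOS | 8
8 | dave | DEN | 8
8 | dave | LA | 8
After WHERE (1 rows):
items.score | items.name | teams.city | teams.score
8 | dave | LA | 8
After SELECT (1 rows):
items.name
dave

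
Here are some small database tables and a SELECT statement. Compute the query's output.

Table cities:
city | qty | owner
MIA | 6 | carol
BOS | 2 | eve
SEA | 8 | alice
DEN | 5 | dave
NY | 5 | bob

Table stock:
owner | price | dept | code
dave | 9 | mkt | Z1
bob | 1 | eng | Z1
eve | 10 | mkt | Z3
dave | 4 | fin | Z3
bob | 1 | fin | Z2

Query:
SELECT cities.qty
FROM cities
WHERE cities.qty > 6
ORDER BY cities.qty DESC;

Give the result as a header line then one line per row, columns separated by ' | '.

== RESULT ==
cities.qty
8

Derivation:
After WHERE (1 rows):
cities.city | cities.qty | cities.owner
SEA | 8 | alice
After SELECT (1 rows):
cities.qty
8
After ORDER BY (1 rows):
cities.qty
8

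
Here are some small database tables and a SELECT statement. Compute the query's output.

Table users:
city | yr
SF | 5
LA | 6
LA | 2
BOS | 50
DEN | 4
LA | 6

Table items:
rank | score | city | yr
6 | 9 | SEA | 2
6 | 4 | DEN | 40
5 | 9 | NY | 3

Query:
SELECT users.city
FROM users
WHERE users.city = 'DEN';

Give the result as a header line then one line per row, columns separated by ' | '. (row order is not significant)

After WHERE (1 rows):
users.city | users.yr
DEN | 4
After SELECT (1 rows):
users.city
DEN

== RESULT ==
users.city
DEN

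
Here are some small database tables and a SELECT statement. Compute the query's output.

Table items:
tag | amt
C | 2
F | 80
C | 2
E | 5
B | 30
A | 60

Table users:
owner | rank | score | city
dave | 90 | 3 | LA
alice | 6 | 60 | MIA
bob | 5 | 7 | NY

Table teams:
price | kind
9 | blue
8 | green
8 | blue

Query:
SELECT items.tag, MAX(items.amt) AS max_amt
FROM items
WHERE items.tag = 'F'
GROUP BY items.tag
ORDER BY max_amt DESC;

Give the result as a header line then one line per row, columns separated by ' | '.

After WHERE (1 rows):
items.tag | items.amt
F | 80
After GROUP BY (1 rows):
items.tag | max_amt
F | 80
After ORDER BY (1 rows):
items.tag | max_amt
F | 80

== RESULT ==
items.tag | max_amt
F | 80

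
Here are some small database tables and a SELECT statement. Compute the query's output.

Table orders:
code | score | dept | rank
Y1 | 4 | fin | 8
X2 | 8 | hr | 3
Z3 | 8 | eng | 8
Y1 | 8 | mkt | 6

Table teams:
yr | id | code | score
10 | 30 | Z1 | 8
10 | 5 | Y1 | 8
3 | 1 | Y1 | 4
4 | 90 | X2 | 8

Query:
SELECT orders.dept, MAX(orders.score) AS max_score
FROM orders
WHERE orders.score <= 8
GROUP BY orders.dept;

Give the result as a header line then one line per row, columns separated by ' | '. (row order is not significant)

After WHERE (4 rows):
orders.code | orders.score | orders.dept | orders.rank
Y1 | 4 | fin | 8
X2 | 8 | hr | 3
Z3 | 8 | eng | 8
Y1 | 8 | mkt | 6
After GROUP BY (4 rows):
orders.dept | max_score
fin | 4
hr | 8
eng | 8
mkt | 8

== RESULT ==
orders.dept | max_score
fin | 4
hr | 8
eng | 8
mkt | 8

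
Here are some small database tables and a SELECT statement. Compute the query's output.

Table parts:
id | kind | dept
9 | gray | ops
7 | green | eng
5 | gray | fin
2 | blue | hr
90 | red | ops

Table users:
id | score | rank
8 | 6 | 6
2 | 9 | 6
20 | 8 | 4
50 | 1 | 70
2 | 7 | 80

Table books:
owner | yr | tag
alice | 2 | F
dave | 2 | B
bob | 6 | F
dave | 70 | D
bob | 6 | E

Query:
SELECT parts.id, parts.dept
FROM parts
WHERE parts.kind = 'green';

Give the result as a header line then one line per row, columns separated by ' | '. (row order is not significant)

== RESULT ==
parts.id | parts.dept
7 | eng

Derivation:
After WHERE (1 rows):
parts.id | parts.kind | parts.dept
7 | green | eng
After SELECT (1 rows):
parts.id | parts.dept
7 | eng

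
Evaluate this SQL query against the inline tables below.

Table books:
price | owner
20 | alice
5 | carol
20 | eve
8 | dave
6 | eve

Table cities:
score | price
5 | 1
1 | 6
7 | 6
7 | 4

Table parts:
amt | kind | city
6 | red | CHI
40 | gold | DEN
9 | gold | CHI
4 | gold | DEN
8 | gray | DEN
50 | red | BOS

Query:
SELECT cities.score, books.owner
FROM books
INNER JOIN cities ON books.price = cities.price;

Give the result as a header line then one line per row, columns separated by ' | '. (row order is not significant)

After JOIN cities (2 rows):
books.price | books.owner | cities.score | cities.price
6 | eve | 1 | 6
6 | eve | 7 | 6
After SELECT (2 rows):
cities.score | books.owner
1 | eve
7 | eve

== RESULT ==
cities.score | books.owner
1 | eve
7 | eve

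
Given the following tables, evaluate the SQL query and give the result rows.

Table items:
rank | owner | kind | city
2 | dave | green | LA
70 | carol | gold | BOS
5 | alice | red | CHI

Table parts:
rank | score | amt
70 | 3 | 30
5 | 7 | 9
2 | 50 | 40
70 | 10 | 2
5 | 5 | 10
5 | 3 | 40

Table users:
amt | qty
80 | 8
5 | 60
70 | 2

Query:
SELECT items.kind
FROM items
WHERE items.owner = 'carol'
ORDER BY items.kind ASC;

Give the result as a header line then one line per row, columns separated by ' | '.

After WHERE (1 rows):
items.rank | items.owner | items.kind | items.city
70 | carol | gold | BOS
After SELECT (1 rows):
items.kind
gold
After ORDER BY (1 rows):
items.kind
gold

== RESULT ==
items.kind
gold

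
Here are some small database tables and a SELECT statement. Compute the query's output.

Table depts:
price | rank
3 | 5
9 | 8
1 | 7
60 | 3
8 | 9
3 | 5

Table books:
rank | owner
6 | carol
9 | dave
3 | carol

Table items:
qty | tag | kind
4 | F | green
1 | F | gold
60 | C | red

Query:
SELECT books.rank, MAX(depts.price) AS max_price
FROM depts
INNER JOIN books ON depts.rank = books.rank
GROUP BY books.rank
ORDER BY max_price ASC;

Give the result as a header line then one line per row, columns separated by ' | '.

== RESULT ==
books.rank | max_price
9 | 8
3 | 60

Derivation:
After JOIN books (2 rows):
depts.price | depts.rank | books.rank | books.owner
60 | 3 | 3 | carol
8 | 9 | 9 | dave
After GROUP BY (2 rows):
books.rank | max_price
3 | 60
9 | 8
After ORDER BY (2 rows):
books.rank | max_price
9 | 8
3 | 60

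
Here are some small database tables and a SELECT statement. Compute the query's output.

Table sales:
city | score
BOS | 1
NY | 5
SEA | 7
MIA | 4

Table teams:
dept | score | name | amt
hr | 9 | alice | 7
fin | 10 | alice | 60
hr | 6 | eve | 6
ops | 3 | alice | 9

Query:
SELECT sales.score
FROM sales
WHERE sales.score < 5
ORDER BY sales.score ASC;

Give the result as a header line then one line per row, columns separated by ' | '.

== RESULT ==
sales.score
1
4

Derivation:
After WHERE (2 rows):
sales.city | sales.score
BOS | 1
MIA | 4
After SELECT (2 rows):
sales.score
1
4
After ORDER BY (2 rows):
sales.score
1
4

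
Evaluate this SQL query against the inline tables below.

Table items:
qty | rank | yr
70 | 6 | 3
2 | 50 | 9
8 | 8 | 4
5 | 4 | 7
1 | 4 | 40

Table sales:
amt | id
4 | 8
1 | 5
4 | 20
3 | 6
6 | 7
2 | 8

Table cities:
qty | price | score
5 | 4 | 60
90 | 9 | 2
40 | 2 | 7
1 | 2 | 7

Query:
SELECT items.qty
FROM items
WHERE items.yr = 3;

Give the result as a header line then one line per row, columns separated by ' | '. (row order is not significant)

After WHERE (1 rows):
items.qty | items.rank | items.yr
70 | 6 | 3
After SELECT (1 rows):
items.qty
70

== RESULT ==
items.qty
70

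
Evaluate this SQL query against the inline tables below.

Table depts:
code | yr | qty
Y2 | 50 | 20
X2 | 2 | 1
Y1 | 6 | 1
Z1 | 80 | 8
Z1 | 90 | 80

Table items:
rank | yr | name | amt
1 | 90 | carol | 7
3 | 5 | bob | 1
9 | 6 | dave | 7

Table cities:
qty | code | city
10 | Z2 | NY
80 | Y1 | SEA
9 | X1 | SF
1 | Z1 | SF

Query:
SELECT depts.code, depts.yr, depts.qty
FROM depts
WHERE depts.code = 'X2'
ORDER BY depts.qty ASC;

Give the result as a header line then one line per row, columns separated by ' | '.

After WHERE (1 rows):
depts.code | depts.yr | depts.qty
X2 | 2 | 1
After SELECT (1 rows):
depts.code | depts.yr | depts.qty
X2 | 2 | 1
After ORDER BY (1 rows):
depts.code | depts.yr | depts.qty
X2 | 2 | 1

== RESULT ==
depts.code | depts.yr | depts.qty
X2 | 2 | 1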